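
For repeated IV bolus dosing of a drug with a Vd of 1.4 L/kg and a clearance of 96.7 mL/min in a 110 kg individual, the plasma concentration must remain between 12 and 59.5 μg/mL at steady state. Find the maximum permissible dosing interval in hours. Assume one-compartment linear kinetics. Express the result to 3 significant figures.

Vd(total) = 110 kg × 1.4 L/kg = 154.0 L
CL = 96.7 mL/min = 96.7 × 0.06 = 5.802 L/h
k = CL / Vd = 5.802 / 154.0 = 0.03768 h⁻¹
Between IV bolus doses, concentration decays as C = C₀·e^(−kτ), so C_peak/C_trough = e^(kτ).
τ_max = ln(C_peak/C_trough) / k = ln(59.5/12) / 0.03768 = 1.601 / 0.03768 = 42.49 h

42.5 h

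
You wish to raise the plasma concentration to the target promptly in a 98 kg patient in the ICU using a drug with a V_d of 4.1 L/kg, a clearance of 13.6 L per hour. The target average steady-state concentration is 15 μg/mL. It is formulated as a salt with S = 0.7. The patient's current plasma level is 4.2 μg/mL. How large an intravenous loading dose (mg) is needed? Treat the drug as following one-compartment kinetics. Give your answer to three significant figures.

6200 mg

Vd(total) = 98 kg × 4.1 L/kg = 401.8 L
Concentration deficit ΔC = 15 − 4.2 = 10.80 mg/L
LD = Vd × ΔC / S = 401.8 × 10.80 / 0.7 = 6199 mg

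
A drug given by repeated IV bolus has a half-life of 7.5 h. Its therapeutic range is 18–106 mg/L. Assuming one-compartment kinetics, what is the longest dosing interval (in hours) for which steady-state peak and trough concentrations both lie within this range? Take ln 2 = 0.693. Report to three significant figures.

k = 0.693 / t½ = 0.693 / 7.5 = 0.09240 h⁻¹
Between IV bolus doses, concentration decays as C = C₀·e^(−kτ), so C_peak/C_trough = e^(kτ).
τ_max = ln(C_peak/C_trough) / k = ln(106/18) / 0.09240 = 1.773 / 0.09240 = 19.19 h

19.2 h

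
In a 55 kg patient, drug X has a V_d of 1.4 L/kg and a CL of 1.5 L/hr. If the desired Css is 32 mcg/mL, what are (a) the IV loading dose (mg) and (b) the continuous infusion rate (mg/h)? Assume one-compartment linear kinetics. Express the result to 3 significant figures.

Vd = 1.4 L/kg × 55 kg = 77.00 L
LD = Vd · C_target = 77.00 × 32 = 2464 mg
Infusion rate = 1.500 L/h × 32 mg/L = 48.00 mg/h

(a) 2460 mg; (b) 48.0 mg/h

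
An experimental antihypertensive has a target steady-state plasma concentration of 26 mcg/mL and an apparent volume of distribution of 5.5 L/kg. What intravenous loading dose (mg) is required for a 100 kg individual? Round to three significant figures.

14300 mg

Vd = 5.5 L/kg × 100 kg = 550.0 L
The loading dose fills Vd to the target concentration.
LD = Vd × C = 550.0 × 26.00 = 14300 mg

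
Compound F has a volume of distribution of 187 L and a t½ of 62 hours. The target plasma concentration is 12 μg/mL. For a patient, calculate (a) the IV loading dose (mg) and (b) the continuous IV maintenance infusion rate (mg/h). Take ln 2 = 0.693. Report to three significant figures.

LD = Vd × C = 187.0 × 12 = 2244 mg
CL = 0.693 × Vd / t½ = 0.693 × 187.0 / 62 = 2.090 L/h
Infusion rate = CL × Css = 2.090 × 12 = 25.08 mg/h

(a) 2240 mg; (b) 25.1 mg/h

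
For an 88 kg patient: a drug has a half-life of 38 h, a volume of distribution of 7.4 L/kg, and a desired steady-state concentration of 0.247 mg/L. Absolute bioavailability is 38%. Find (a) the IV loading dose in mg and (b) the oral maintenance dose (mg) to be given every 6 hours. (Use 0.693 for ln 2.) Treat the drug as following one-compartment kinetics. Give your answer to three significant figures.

(a) 161 mg; (b) 46.3 mg

Vd = 7.4 L/kg × 88 kg = 651.2 L
LD = Vd × C = 651.2 × 0.247 = 160.8 mg
CL = 0.693 × Vd / t½ = 0.693 × 651.2 / 38 = 11.88 L/h
D = CL × Css × τ / F = 11.88 × 0.247 × 6 / 0.38 = 46.33 mg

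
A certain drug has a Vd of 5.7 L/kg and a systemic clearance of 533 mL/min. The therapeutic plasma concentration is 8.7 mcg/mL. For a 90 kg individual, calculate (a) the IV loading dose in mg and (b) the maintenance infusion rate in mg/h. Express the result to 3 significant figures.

Vd(total) = 90 kg × 5.7 L/kg = 513.0 L
LD = Vd · C_target = 513.0 × 8.7 = 4463 mg
Convert clearance: 533 mL/min × 60 min/h ÷ 1000 mL/L = 31.98 L/h
Infusion rate = 31.98 L/h × 8.7 mg/L = 278.2 mg/h

(a) 4460 mg; (b) 278 mg/h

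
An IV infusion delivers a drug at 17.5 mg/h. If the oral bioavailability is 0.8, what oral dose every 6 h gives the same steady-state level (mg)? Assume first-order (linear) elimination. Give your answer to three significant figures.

131 mg

To maintain the same Css, the systemic dosing rate must be unchanged: F·D/τ = infusion rate.
D = rate × τ / F = 17.5 × 6 / 0.8 = 131.3 mg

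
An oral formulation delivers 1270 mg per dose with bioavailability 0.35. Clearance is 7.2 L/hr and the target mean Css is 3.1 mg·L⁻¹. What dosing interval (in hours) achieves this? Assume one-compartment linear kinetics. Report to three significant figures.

F·D/τ = CL·Css → τ = F·D / (CL·Css).
τ = 0.35 × 1270 / (7.2 × 3.1) = 19.91 h

19.9 h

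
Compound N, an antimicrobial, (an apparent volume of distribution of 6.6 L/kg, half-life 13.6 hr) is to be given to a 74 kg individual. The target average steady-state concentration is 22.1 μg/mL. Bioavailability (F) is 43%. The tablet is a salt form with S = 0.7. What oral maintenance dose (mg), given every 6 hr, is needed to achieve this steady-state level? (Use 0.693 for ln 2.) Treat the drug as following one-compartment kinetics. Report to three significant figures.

Vd(total) = 74 kg × 6.6 L/kg = 488.4 L
CL = 0.693 × Vd / t½ = 0.693 × 488.4 / 13.6 = 24.89 L/h
D = CL × Css × τ / F / S = 24.89 × 22.1 × 6 / 0.43 / 0.7 = 10960 mg

11000 mg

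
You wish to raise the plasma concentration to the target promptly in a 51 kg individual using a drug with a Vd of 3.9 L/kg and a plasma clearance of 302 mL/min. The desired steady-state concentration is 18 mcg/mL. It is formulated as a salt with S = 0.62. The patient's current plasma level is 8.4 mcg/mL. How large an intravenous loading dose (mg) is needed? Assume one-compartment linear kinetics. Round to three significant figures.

Total Vd = 3.9 × 51 = 198.9 L
Concentration deficit ΔC = 18 − 8.4 = 9.600 mg/L
LD = Vd × ΔC / S = 198.9 × 9.600 / 0.62 = 3080 mg

3080 mg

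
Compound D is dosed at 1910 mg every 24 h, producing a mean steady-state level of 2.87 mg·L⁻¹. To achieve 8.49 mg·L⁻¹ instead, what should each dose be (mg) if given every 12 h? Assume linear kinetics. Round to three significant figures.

With linear kinetics, Css is proportional to dose rate (D/τ) at fixed clearance.
D₂ = D₁ × (Css,target / Css,current) × (τ₂/τ₁) = 1910 × (8.49/2.87) × (12/24) = 2825 mg

2830 mg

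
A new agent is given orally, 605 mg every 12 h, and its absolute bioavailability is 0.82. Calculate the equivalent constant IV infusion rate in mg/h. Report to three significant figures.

Equivalent systemic input: infusion rate = F·D/τ.
Rate = 0.82 × 605 / 12 = 41.34 mg/h

41.3 mg/h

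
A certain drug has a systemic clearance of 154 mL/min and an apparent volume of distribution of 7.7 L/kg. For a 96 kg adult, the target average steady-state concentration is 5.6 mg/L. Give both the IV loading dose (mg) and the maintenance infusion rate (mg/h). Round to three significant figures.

Vd = 7.7 L/kg × 96 kg = 739.2 L
Loading dose = Vd × C = 739.2 × 5.6 = 4140 mg
CL = 154 mL/min × 60/1000 = 9.240 L/h
Maintenance infusion rate = CL × Css = 9.240 × 5.6 = 51.74 mg/h

(a) 4140 mg; (b) 51.7 mg/h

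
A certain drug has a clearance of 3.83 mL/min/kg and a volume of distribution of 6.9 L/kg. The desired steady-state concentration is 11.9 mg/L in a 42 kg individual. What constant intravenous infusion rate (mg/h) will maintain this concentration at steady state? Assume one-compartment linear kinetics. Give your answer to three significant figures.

CL = 3.83 mL/min/kg × 42 kg = 160.9 mL/min = 160.9 × 60/1000 = 9.654 L/h
Infusion rate = CL · Css = 9.654 L/h × 11.9 mg/L = 114.9 mg/h

115 mg/h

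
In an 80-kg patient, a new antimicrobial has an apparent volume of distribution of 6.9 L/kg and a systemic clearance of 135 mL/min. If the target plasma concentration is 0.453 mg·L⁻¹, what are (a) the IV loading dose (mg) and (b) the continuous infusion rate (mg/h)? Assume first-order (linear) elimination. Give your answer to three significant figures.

Total Vd = 6.9 × 80 = 552.0 L
Loading: fill Vd to C_target → 552.0 L × 0.453 mg/L = 250.1 mg
CL = 135 mL/min × 60/1000 = 8.100 L/h
Maintenance infusion rate = CL × Css = 8.100 × 0.453 = 3.669 mg/h

(a) 250 mg; (b) 3.67 mg/h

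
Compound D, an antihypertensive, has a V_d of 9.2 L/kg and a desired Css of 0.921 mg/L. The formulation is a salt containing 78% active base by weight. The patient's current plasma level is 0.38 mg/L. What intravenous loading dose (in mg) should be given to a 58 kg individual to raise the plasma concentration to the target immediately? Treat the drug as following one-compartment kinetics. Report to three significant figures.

370 mg

Vd = 9.2 L/kg × 58 kg = 533.6 L
Concentration deficit ΔC = 0.921 − 0.38 = 0.5410 mg/L
LD = Vd × ΔC / S = 533.6 × 0.5410 / 0.78 = 370.1 mg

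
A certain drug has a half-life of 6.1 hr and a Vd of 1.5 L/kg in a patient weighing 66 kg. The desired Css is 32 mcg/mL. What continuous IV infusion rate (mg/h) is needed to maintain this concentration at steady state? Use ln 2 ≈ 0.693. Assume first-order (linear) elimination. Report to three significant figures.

Vd = 1.5 L/kg × 66 kg = 99.00 L
CL = ln 2 · Vd / t½ = 0.693 × 99.00 / 6.1 = 11.25 L/h
Infusion rate = CL × Css = 11.25 × 32 = 360.0 mg/h

360 mg/h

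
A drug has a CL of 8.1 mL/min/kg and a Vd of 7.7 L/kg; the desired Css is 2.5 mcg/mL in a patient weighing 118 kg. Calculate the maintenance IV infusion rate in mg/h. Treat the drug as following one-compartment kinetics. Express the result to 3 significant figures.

CL = 8.1 mL/min/kg × 118 kg = 955.8 mL/min = 955.8 × 60/1000 = 57.35 L/h
Vd does not affect the maintenance rate; only clearance governs steady-state input.
Rate = CL × Css = 57.35 × 2.5 = 143.4 mg/h

143 mg/h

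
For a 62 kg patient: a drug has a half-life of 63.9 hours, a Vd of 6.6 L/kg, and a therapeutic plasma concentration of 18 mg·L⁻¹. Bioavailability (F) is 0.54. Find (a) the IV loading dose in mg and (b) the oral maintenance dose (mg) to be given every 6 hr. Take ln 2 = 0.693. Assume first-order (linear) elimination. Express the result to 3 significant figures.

Vd(total) = 62 kg × 6.6 L/kg = 409.2 L
LD = Vd × C = 409.2 × 18 = 7366 mg
CL = 0.693 × Vd / t½ = 0.693 × 409.2 / 63.9 = 4.438 L/h
D = CL × Css × τ / F = 4.438 × 18 × 6 / 0.54 = 887.6 mg

(a) 7370 mg; (b) 888 mg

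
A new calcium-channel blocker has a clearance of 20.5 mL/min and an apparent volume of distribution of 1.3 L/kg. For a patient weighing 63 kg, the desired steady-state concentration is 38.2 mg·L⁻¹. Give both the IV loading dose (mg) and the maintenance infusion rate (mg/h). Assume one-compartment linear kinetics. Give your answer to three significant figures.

Total Vd = 1.3 × 63 = 81.90 L
Loading: fill Vd to C_target → 81.90 L × 38.2 mg/L = 3129 mg
CL = 20.5 mL/min = 20.5 × 0.06 = 1.230 L/h
Maintenance: replace elimination → rate = CL × Css = 1.230 × 38.2 = 46.99 mg/h

(a) 3130 mg; (b) 47.0 mg/h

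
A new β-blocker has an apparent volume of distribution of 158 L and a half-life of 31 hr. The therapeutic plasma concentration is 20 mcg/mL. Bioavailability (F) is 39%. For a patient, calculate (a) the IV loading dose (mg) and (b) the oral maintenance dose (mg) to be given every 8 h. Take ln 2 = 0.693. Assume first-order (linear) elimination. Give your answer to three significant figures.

LD = Vd × C = 158.0 × 20 = 3160 mg
CL = 0.693 × Vd / t½ = 0.693 × 158.0 / 31 = 3.532 L/h
D = CL × Css × τ / F = 3.532 × 20 × 8 / 0.39 = 1449 mg

(a) 3160 mg; (b) 1450 mg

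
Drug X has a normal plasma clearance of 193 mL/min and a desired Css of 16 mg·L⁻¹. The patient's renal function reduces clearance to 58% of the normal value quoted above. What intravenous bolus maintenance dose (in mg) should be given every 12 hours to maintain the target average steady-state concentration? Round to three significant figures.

Convert clearance: 193 mL/min × 60 min/h ÷ 1000 mL/L = 11.58 L/h
Patient clearance = 0.58 × 11.58 = 6.716 L/h
D = CL × Css × τ = 6.716 × 16 × 12 = 1289 mg

1290 mg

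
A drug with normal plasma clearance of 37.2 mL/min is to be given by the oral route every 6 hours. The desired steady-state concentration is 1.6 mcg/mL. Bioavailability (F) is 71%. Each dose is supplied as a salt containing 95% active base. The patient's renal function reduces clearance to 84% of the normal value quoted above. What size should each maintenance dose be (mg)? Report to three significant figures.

26.7 mg

Convert clearance: 37.2 mL/min × 60 min/h ÷ 1000 mL/L = 2.232 L/h
Patient clearance = 0.84 × 2.232 = 1.875 L/h
D = CL × Css × τ / F / S = 1.875 × 1.6 × 6 / 0.71 / 0.95 = 26.69 mg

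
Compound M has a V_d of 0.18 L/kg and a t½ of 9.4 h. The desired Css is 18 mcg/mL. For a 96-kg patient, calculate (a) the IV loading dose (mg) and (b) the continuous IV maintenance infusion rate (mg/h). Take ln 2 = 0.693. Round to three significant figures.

(a) 311 mg; (b) 22.9 mg/h

Vd(total) = 96 kg × 0.18 L/kg = 17.28 L
LD = Vd × C = 17.28 × 18 = 311.0 mg
CL = 0.693 × Vd / t½ = 0.693 × 17.28 / 9.4 = 1.274 L/h
Infusion rate = CL × Css = 1.274 × 18 = 22.93 mg/h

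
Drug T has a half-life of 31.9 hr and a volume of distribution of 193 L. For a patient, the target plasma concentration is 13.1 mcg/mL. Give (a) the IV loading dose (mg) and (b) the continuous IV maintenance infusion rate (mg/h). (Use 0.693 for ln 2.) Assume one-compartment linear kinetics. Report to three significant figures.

(a) 2530 mg; (b) 54.9 mg/h

LD = Vd × C = 193.0 × 13.1 = 2528 mg
CL = 0.693 × Vd / t½ = 0.693 × 193.0 / 31.9 = 4.193 L/h
Infusion rate = CL × Css = 4.193 × 13.1 = 54.93 mg/h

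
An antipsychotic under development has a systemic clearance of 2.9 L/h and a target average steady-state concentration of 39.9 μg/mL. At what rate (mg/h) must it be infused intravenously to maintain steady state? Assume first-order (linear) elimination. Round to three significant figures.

Infusion rate = CL · Css = 2.900 L/h × 39.9 mg/L = 115.7 mg/h

116 mg/h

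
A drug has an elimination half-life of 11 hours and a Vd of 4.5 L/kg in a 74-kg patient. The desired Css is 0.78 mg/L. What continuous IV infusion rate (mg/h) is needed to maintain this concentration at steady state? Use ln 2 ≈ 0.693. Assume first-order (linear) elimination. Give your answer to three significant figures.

Total Vd = 4.5 × 74 = 333.0 L
k = 0.693/11 = 0.06300 h⁻¹, so CL = k·Vd = 0.06300 × 333.0 = 20.98 L/h
Infusion rate = CL × Css = 20.98 × 0.78 = 16.36 mg/h

16.4 mg/h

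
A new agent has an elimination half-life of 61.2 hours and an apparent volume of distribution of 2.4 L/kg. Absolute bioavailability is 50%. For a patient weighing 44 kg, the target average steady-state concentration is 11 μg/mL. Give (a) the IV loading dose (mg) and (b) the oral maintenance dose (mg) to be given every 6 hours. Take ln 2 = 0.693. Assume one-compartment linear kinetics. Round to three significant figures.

(a) 1160 mg; (b) 158 mg

Vd = 2.4 L/kg × 44 kg = 105.6 L
LD = Vd × C = 105.6 × 11 = 1162 mg
CL = 0.693 × Vd / t½ = 0.693 × 105.6 / 61.2 = 1.196 L/h
D = CL × Css × τ / F = 1.196 × 11 × 6 / 0.5 = 157.9 mg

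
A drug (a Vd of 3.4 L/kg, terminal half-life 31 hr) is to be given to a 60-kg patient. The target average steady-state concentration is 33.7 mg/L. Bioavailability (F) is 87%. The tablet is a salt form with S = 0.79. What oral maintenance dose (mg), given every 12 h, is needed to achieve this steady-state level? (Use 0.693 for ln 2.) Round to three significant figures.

2680 mg

Vd(total) = 60 kg × 3.4 L/kg = 204.0 L
CL = 0.693 × Vd / t½ = 0.693 × 204.0 / 31 = 4.560 L/h
D = CL × Css × τ / F / S = 4.560 × 33.7 × 12 / 0.87 / 0.79 = 2683 mg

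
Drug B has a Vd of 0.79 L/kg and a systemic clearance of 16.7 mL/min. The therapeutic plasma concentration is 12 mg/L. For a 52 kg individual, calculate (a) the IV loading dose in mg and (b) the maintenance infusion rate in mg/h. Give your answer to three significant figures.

(a) 493 mg; (b) 12.0 mg/h

Total Vd = 0.79 × 52 = 41.08 L
Loading: fill Vd to C_target → 41.08 L × 12 mg/L = 493.0 mg
CL = 16.7 mL/min × 60/1000 = 1.002 L/h
Maintenance infusion rate = CL × Css = 1.002 × 12 = 12.02 mg/h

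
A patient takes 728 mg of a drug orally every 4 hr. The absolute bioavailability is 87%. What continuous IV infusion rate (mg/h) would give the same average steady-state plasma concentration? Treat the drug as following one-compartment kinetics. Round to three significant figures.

Equivalent systemic input: infusion rate = F·D/τ.
Rate = 0.87 × 728 / 4 = 158.3 mg/h

158 mg/h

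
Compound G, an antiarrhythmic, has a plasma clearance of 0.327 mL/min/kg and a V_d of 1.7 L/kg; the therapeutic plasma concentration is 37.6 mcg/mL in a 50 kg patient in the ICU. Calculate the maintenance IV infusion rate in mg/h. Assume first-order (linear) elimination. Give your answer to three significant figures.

36.9 mg/h

CL = 0.327 mL/min/kg × 50 kg = 16.35 mL/min = 16.35 × 60/1000 = 0.9810 L/h
At steady state, infusion rate equals elimination rate: rate in = CL × Css.
Infusion rate = CL · Css = 0.9810 L/h × 37.6 mg/L = 36.89 mg/h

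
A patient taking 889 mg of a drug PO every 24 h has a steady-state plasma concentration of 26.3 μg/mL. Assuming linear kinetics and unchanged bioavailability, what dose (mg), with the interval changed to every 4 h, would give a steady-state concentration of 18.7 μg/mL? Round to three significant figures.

For first-order elimination, Css ∝ F·D/(CL·τ); F and CL are unchanged, so Css ∝ D/τ.
D₂ = D₁ × (Css,target / Css,current) × (τ₂/τ₁) = 889 × (18.7/26.3) × (4/24) = 105.4 mg

105 mg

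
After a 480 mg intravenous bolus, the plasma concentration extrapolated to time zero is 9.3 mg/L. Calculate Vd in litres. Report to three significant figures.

51.6 L

Immediately after an IV bolus, C₀ = Dose / Vd, so Vd = Dose / C₀.
Vd = 480 / 9.3 = 51.61 L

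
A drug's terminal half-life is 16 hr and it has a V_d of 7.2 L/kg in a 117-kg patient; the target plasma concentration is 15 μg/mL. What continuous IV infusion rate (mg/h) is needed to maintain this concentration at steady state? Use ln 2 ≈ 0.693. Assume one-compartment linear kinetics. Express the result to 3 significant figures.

547 mg/h

Total Vd = 7.2 × 117 = 842.4 L
k = 0.693/16 = 0.04331 h⁻¹, so CL = k·Vd = 0.04331 × 842.4 = 36.48 L/h
Infusion rate = CL × Css = 36.48 × 15 = 547.2 mg/h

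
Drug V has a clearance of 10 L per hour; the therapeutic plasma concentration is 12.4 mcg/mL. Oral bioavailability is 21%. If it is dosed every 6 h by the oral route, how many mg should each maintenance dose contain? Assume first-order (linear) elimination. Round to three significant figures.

3540 mg

D = CL × Css × τ / F = 10.00 × 12.4 × 6 / 0.21 = 3543 mg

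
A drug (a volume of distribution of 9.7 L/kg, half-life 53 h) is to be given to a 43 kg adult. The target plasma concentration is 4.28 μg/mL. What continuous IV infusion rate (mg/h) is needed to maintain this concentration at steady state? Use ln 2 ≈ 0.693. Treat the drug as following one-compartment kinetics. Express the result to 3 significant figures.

Total Vd = 9.7 × 43 = 417.1 L
CL = ln 2 · Vd / t½ = 0.693 × 417.1 / 53 = 5.454 L/h
Infusion rate = CL × Css = 5.454 × 4.28 = 23.34 mg/h

23.3 mg/h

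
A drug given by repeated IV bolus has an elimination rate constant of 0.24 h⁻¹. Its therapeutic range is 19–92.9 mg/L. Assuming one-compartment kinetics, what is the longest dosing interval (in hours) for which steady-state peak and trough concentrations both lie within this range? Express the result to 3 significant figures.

Between IV bolus doses, concentration decays as C = C₀·e^(−kτ), so C_peak/C_trough = e^(kτ).
τ_max = ln(C_peak/C_trough) / k = ln(92.9/19) / 0.2400 = 1.587 / 0.2400 = 6.613 h

6.61 h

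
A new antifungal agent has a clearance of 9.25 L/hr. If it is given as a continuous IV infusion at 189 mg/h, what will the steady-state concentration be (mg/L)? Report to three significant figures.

20.4 mg/L

Css = rate / CL = 189 / 9.250 = 20.43 mg/L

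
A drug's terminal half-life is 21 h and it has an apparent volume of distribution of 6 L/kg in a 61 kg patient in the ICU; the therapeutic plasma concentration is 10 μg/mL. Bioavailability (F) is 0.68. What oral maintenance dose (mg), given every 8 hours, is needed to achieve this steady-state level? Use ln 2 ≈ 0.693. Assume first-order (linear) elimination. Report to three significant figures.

Vd = 6 L/kg × 61 kg = 366.0 L
CL = 0.693 × Vd / t½ = 0.693 × 366.0 / 21 = 12.08 L/h
D = CL × Css × τ / F = 12.08 × 10 × 8 / 0.68 = 1421 mg

1420 mg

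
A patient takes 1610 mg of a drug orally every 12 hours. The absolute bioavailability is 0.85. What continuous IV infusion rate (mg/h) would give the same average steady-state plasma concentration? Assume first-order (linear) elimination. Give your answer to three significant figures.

114 mg/h

Equivalent systemic input: infusion rate = F·D/τ.
Rate = 0.85 × 1610 / 12 = 114.0 mg/h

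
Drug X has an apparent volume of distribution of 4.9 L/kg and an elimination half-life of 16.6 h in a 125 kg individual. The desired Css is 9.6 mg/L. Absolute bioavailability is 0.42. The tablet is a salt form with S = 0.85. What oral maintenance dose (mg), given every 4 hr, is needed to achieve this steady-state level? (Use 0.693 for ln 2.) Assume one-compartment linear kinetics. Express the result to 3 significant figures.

Vd(total) = 125 kg × 4.9 L/kg = 612.5 L
CL = ln 2 · Vd / t½ = 0.693 × 612.5 / 16.6 = 25.57 L/h
D = CL × Css × τ / F / S = 25.57 × 9.6 × 4 / 0.42 / 0.85 = 2750 mg

2750 mg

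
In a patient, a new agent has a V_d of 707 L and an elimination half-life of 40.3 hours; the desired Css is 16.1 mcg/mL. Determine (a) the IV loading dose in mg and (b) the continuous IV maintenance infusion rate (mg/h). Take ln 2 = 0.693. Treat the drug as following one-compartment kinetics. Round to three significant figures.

(a) 11400 mg; (b) 196 mg/h

LD = Vd × C = 707.0 × 16.1 = 11380 mg
CL = 0.693 × Vd / t½ = 0.693 × 707.0 / 40.3 = 12.16 L/h
Infusion rate = CL × Css = 12.16 × 16.1 = 195.8 mg/h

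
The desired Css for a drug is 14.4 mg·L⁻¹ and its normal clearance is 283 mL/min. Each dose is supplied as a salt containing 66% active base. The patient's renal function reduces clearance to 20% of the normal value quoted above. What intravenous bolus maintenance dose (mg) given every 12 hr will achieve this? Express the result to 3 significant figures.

CL = 283 mL/min × 60/1000 = 16.98 L/h
Patient clearance = 0.2 × 16.98 = 3.396 L/h
D = CL × Css × τ / S = 3.396 × 14.4 × 12 / 0.66 = 889.1 mg

889 mg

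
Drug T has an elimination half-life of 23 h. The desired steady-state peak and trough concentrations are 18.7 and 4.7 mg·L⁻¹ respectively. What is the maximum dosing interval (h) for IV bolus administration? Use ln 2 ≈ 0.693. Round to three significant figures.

k = 0.693 / t½ = 0.693 / 23 = 0.03013 h⁻¹
Between IV bolus doses, concentration decays as C = C₀·e^(−kτ), so C_peak/C_trough = e^(kτ).
τ_max = ln(C_peak/C_trough) / k = ln(18.7/4.7) / 0.03013 = 1.381 / 0.03013 = 45.83 h

45.8 h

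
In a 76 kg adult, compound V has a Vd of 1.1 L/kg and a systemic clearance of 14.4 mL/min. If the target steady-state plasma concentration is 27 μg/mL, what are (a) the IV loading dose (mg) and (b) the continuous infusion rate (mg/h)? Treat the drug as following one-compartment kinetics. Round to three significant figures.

(a) 2260 mg; (b) 23.3 mg/h

Vd(total) = 76 kg × 1.1 L/kg = 83.60 L
LD = Vd · C_target = 83.60 × 27 = 2257 mg
Convert clearance: 14.4 mL/min × 60 min/h ÷ 1000 mL/L = 0.8640 L/h
Infusion rate = 0.8640 L/h × 27 mg/L = 23.33 mg/h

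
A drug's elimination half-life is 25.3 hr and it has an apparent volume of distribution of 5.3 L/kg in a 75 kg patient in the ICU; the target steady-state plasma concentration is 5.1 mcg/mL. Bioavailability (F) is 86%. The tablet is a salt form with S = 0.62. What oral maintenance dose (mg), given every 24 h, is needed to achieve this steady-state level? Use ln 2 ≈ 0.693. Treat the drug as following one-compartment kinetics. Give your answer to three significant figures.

Vd(total) = 75 kg × 5.3 L/kg = 397.5 L
CL = 0.693 × Vd / t½ = 0.693 × 397.5 / 25.3 = 10.89 L/h
D = CL × Css × τ / F / S = 10.89 × 5.1 × 24 / 0.86 / 0.62 = 2500 mg

2500 mg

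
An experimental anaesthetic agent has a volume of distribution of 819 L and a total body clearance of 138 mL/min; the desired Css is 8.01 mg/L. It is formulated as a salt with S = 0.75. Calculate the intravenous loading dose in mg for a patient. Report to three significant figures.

8750 mg

The loading dose fills Vd to the target concentration.
LD = Vd × C / S = 819.0 × 8.010 / 0.75 = 8747 mg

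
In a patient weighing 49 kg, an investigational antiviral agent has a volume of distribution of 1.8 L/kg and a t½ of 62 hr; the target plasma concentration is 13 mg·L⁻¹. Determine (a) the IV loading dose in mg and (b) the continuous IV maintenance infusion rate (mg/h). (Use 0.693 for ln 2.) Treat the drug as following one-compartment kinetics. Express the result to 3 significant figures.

Vd(total) = 49 kg × 1.8 L/kg = 88.20 L
LD = Vd × C = 88.20 × 13 = 1147 mg
CL = 0.693 × Vd / t½ = 0.693 × 88.20 / 62 = 0.9858 L/h
Infusion rate = CL × Css = 0.9858 × 13 = 12.82 mg/h

(a) 1150 mg; (b) 12.8 mg/h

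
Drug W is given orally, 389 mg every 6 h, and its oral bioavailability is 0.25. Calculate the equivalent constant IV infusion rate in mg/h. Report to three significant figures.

16.2 mg/h

Equivalent systemic input: infusion rate = F·D/τ.
Rate = 0.25 × 389 / 6 = 16.21 mg/h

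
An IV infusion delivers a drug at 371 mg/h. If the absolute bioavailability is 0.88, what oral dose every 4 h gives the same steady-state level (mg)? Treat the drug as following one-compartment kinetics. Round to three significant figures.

To maintain the same Css, the systemic dosing rate must be unchanged: F·D/τ = infusion rate.
D = rate × τ / F = 371 × 4 / 0.88 = 1686 mg

1690 mg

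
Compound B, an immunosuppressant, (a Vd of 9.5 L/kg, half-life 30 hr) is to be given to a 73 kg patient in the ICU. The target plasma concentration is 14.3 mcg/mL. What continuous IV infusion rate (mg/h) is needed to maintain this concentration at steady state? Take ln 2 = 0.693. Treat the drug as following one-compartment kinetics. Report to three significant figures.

Vd(total) = 73 kg × 9.5 L/kg = 693.5 L
CL = 0.693 × Vd / t½ = 0.693 × 693.5 / 30 = 16.02 L/h
Infusion rate = CL × Css = 16.02 × 14.3 = 229.1 mg/h

229 mg/h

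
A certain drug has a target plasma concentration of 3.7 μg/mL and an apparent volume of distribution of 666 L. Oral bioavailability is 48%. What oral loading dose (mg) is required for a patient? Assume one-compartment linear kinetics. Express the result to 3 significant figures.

5130 mg

The loading dose fills Vd to the target concentration.
LD = Vd × C / F = 666.0 × 3.700 / 0.48 = 5134 mg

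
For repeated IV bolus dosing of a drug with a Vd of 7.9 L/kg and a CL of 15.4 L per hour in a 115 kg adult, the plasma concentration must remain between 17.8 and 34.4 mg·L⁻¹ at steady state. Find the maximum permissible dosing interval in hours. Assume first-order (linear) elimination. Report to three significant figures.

Vd(total) = 115 kg × 7.9 L/kg = 908.5 L
k = CL / Vd = 15.40 / 908.5 = 0.01695 h⁻¹
Between IV bolus doses, concentration decays as C = C₀·e^(−kτ), so C_peak/C_trough = e^(kτ).
τ_max = ln(C_peak/C_trough) / k = ln(34.4/17.8) / 0.01695 = 0.6589 / 0.01695 = 38.87 h

38.9 h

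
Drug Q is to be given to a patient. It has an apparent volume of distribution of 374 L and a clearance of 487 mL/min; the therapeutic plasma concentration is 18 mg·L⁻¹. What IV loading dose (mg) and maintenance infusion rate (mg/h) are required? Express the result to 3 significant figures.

(a) 6730 mg; (b) 526 mg/h

LD = Vd · C_target = 374.0 × 18 = 6732 mg
Convert clearance: 487 mL/min × 60 min/h ÷ 1000 mL/L = 29.22 L/h
Infusion rate = 29.22 L/h × 18 mg/L = 526.0 mg/h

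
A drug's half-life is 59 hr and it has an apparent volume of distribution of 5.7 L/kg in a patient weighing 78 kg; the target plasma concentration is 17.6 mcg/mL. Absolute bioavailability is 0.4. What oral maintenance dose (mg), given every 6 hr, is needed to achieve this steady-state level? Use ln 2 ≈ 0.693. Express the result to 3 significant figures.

Vd(total) = 78 kg × 5.7 L/kg = 444.6 L
CL = ln 2 · Vd / t½ = 0.693 × 444.6 / 59 = 5.222 L/h
D = CL × Css × τ / F = 5.222 × 17.6 × 6 / 0.4 = 1379 mg

1380 mg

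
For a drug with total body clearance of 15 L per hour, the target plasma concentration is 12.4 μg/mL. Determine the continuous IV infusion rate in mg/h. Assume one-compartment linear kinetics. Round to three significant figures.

186 mg/h

Rate = CL × Css = 15.00 × 12.4 = 186.0 mg/h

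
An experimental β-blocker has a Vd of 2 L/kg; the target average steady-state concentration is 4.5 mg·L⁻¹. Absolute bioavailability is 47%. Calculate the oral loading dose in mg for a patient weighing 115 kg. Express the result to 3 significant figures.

Vd(total) = 115 kg × 2 L/kg = 230.0 L
LD = Vd × C / F = 230.0 × 4.500 / 0.47 = 2202 mg

2200 mg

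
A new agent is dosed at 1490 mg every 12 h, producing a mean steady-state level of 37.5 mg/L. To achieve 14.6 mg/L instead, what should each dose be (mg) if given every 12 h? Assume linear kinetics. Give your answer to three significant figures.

For first-order elimination, Css ∝ F·D/(CL·τ); F and CL are unchanged, so Css ∝ D/τ.
D₂ = D₁ × (Css,target / Css,current) = 1490 × 14.6/37.5 = 580.1 mg

580 mg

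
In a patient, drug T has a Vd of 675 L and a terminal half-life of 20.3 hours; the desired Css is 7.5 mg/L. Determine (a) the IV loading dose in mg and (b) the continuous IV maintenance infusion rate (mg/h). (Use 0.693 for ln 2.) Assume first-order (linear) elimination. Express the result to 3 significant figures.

(a) 5060 mg; (b) 173 mg/h

LD = Vd × C = 675.0 × 7.5 = 5063 mg
CL = 0.693 × Vd / t½ = 0.693 × 675.0 / 20.3 = 23.04 L/h
Infusion rate = CL × Css = 23.04 × 7.5 = 172.8 mg/h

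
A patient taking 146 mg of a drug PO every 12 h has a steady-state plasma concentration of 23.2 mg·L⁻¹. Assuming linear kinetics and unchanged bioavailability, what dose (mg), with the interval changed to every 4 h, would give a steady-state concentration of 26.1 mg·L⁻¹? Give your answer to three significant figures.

With linear kinetics, Css is proportional to dose rate (D/τ) at fixed clearance.
D₂ = D₁ × (Css,target / Css,current) × (τ₂/τ₁) = 146 × (26.1/23.2) × (4/12) = 54.75 mg

54.8 mg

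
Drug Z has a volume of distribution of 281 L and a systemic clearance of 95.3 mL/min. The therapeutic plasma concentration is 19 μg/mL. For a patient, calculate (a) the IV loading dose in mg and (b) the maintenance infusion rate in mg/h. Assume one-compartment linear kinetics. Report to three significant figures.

Loading dose = Vd × C = 281.0 × 19 = 5339 mg
Convert clearance: 95.3 mL/min × 60 min/h ÷ 1000 mL/L = 5.718 L/h
Infusion rate = 5.718 L/h × 19 mg/L = 108.6 mg/h

(a) 5340 mg; (b) 109 mg/h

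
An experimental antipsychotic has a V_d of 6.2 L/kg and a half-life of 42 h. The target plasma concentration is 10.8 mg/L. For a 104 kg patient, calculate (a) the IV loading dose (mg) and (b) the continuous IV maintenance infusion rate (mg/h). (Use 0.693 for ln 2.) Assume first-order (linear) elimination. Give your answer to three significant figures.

Vd(total) = 104 kg × 6.2 L/kg = 644.8 L
LD = Vd × C = 644.8 × 10.8 = 6964 mg
CL = 0.693 × Vd / t½ = 0.693 × 644.8 / 42 = 10.64 L/h
Infusion rate = CL × Css = 10.64 × 10.8 = 114.9 mg/h

(a) 6960 mg; (b) 115 mg/h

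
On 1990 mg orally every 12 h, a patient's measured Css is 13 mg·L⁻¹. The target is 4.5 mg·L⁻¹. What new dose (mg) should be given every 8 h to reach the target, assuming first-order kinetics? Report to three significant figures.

459 mg

For first-order elimination, Css ∝ F·D/(CL·τ); F and CL are unchanged, so Css ∝ D/τ.
D₂ = D₁ × (Css,target / Css,current) × (τ₂/τ₁) = 1990 × (4.5/13) × (8/12) = 459.2 mg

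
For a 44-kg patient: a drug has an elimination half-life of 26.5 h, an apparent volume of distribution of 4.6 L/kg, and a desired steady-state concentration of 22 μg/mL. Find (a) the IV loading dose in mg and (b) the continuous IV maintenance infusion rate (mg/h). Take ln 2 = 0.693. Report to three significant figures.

(a) 4450 mg; (b) 116 mg/h

Vd(total) = 44 kg × 4.6 L/kg = 202.4 L
LD = Vd × C = 202.4 × 22 = 4453 mg
CL = 0.693 × Vd / t½ = 0.693 × 202.4 / 26.5 = 5.293 L/h
Infusion rate = CL × Css = 5.293 × 22 = 116.4 mg/h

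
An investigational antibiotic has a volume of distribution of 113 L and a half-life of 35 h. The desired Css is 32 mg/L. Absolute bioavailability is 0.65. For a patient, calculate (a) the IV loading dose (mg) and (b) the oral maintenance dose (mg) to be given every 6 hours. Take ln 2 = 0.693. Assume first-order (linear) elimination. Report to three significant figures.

(a) 3620 mg; (b) 661 mg

LD = Vd × C = 113.0 × 32 = 3616 mg
CL = 0.693 × Vd / t½ = 0.693 × 113.0 / 35 = 2.237 L/h
D = CL × Css × τ / F = 2.237 × 32 × 6 / 0.65 = 660.8 mg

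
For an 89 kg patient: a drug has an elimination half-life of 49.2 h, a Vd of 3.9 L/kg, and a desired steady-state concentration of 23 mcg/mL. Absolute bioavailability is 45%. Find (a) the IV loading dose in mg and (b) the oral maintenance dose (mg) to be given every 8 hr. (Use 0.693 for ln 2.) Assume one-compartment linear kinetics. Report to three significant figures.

Total Vd = 3.9 × 89 = 347.1 L
LD = Vd × C = 347.1 × 23 = 7983 mg
CL = 0.693 × Vd / t½ = 0.693 × 347.1 / 49.2 = 4.889 L/h
D = CL × Css × τ / F = 4.889 × 23 × 8 / 0.45 = 1999 mg

(a) 7980 mg; (b) 2000 mg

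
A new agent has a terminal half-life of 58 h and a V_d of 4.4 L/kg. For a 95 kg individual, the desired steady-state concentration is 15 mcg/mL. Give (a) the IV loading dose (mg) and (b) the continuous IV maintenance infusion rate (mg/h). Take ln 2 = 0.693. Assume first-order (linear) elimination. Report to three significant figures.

Vd = 4.4 L/kg × 95 kg = 418.0 L
LD = Vd × C = 418.0 × 15 = 6270 mg
CL = 0.693 × Vd / t½ = 0.693 × 418.0 / 58 = 4.994 L/h
Infusion rate = CL × Css = 4.994 × 15 = 74.91 mg/h

(a) 6270 mg; (b) 74.9 mg/h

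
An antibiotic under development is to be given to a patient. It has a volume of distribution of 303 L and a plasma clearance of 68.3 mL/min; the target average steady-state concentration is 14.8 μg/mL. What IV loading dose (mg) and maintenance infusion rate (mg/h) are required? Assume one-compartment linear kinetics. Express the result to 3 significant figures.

Loading dose = Vd × C = 303.0 × 14.8 = 4484 mg
CL = 68.3 mL/min × 60/1000 = 4.098 L/h
Infusion rate = 4.098 L/h × 14.8 mg/L = 60.65 mg/h

(a) 4480 mg; (b) 60.7 mg/h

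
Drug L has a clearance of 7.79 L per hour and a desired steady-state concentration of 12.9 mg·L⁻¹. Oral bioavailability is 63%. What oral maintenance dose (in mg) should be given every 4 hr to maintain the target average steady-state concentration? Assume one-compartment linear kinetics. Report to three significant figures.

D = CL × Css × τ / F = 7.790 × 12.9 × 4 / 0.63 = 638.0 mg

638 mg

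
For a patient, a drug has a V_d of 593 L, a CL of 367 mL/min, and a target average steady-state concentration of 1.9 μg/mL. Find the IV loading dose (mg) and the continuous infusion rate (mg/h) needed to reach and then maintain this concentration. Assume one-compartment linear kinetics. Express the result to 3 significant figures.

(a) 1130 mg; (b) 41.8 mg/h

LD = Vd · C_target = 593.0 × 1.9 = 1127 mg
CL = 367 mL/min × 60/1000 = 22.02 L/h
Infusion rate = 22.02 L/h × 1.9 mg/L = 41.84 mg/h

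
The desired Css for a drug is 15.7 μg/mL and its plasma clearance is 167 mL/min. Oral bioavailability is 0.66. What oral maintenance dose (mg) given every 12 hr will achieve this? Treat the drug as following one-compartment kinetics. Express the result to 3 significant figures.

2860 mg

CL = 167 mL/min × 60/1000 = 10.02 L/h
D = CL × Css × τ / F = 10.02 × 15.7 × 12 / 0.66 = 2860 mg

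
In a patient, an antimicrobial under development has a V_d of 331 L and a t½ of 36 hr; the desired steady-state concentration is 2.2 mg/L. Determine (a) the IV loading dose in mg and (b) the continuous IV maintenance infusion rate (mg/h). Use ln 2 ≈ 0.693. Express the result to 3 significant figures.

LD = Vd × C = 331.0 × 2.2 = 728.2 mg
CL = 0.693 × Vd / t½ = 0.693 × 331.0 / 36 = 6.372 L/h
Infusion rate = CL × Css = 6.372 × 2.2 = 14.02 mg/h

(a) 728 mg; (b) 14.0 mg/h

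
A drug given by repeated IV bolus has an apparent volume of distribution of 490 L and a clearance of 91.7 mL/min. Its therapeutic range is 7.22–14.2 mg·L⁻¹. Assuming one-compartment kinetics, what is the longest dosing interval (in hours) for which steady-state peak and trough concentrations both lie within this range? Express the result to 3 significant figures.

Convert clearance: 91.7 mL/min × 60 min/h ÷ 1000 mL/L = 5.502 L/h
k = CL / Vd = 5.502 / 490.0 = 0.01123 h⁻¹
Between IV bolus doses, concentration decays as C = C₀·e^(−kτ), so C_peak/C_trough = e^(kτ).
τ_max = ln(C_peak/C_trough) / k = ln(14.2/7.22) / 0.01123 = 0.6764 / 0.01123 = 60.23 h

60.2 h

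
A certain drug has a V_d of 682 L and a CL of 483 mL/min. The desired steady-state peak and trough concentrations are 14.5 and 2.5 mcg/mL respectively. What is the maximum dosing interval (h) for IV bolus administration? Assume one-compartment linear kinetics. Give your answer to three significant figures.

CL = 483 mL/min = 483 × 0.06 = 28.98 L/h
k = CL / Vd = 28.98 / 682.0 = 0.04249 h⁻¹
Between IV bolus doses, concentration decays as C = C₀·e^(−kτ), so C_peak/C_trough = e^(kτ).
τ_max = ln(C_peak/C_trough) / k = ln(14.5/2.5) / 0.04249 = 1.758 / 0.04249 = 41.37 h

41.4 h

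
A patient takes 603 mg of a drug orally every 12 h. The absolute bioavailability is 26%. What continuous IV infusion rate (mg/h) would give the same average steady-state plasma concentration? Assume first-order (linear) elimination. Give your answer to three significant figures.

Equivalent systemic input: infusion rate = F·D/τ.
Rate = 0.26 × 603 / 12 = 13.07 mg/h

13.1 mg/h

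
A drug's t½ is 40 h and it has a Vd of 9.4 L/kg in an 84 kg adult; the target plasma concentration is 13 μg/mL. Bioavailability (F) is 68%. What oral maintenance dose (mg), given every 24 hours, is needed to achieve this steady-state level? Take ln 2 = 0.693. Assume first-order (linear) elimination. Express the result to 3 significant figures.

6280 mg

Total Vd = 9.4 × 84 = 789.6 L
k = 0.693/40 = 0.01733 h⁻¹, so CL = k·Vd = 0.01733 × 789.6 = 13.68 L/h
D = CL × Css × τ / F = 13.68 × 13 × 24 / 0.68 = 6277 mg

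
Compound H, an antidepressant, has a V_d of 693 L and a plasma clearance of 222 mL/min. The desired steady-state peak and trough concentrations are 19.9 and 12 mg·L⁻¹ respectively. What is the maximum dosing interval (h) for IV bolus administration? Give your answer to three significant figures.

Convert clearance: 222 mL/min × 60 min/h ÷ 1000 mL/L = 13.32 L/h
k = CL / Vd = 13.32 / 693.0 = 0.01922 h⁻¹
Between IV bolus doses, concentration decays as C = C₀·e^(−kτ), so C_peak/C_trough = e^(kτ).
τ_max = ln(C_peak/C_trough) / k = ln(19.9/12) / 0.01922 = 0.5058 / 0.01922 = 26.32 h

26.3 h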